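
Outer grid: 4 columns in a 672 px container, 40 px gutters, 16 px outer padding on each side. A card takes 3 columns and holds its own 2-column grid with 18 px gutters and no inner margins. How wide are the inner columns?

Inside the margins: 672 − 32 = 640 px.
640 − 3·40 = 520; ÷4 gives c = 130 px.
3-column span = 3·130 + 2·40 = 470 px.
2d + 1·18 = 470 → 2d = 452 → d = 226 px.

226 px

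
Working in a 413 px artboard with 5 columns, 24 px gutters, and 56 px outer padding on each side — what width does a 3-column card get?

171 px

Take off 112 px of margins, leaving 301 px.
301 − 4·24 = 205; ÷5 gives c = 41 px.
3-column span = 3·41 + 2·24 = 171 px.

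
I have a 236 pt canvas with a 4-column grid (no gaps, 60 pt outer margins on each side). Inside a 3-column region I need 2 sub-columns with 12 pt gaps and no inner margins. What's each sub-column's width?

Take off 120 pt of margins, leaving 116 pt.
With no gaps, each column is 116/4 = 29 pt.
With no gaps, 3 columns span 3·29 = 87 pt.
87 − 1·12 = 75; ÷2 gives d = 37.5 pt.

37.5 pt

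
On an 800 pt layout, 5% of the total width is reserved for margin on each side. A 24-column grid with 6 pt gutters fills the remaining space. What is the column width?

800 × (1 − 2·5%) = 800 × 90% = 720 pt for the columns.
24 columns + 23 gutters: 24c + 23·6 = 720.
24c = 720 − 138 = 582, so c = 24.25 pt.

24.25 pt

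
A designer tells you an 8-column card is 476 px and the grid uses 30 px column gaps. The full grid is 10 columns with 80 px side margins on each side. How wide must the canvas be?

Subtracting 7 column gaps of 30 leaves 266 for 8 columns, so c = 33.25 px.
Canvas = 2·80 + 10·33.25 + 9·30 = 160 + 332.5 + 270 = 762.5 px.

762.5 px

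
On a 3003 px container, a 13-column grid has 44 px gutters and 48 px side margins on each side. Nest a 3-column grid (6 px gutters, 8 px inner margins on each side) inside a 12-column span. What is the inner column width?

Outer content = 3003 − 2·48 = 2907 px.
2907 − 12·44 = 2379; ÷13 gives c = 183 px.
12 columns plus 11 gutters: 2196 + 484 = 2680 px.
Inner content = 2680 − 2·8 = 2664 px.
2664 − 2·6 = 2652; ÷3 gives d = 884 px.

884 px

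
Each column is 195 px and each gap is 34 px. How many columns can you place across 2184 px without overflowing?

9 columns

9 columns: 9·195 + 8·34 = 2027 px ≤ 2184.
10 columns: 2256 px > 2184. So 9.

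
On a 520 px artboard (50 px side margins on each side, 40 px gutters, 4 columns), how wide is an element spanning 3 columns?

Subtract both margins: 520 − 2·50 = 420 px.
4 columns + 3 gutters: 4c + 3·40 = 420.
4c = 420 − 120 = 300, so c = 75 px.
3-column span = 3·75 + 2·40 = 305 px.

305 px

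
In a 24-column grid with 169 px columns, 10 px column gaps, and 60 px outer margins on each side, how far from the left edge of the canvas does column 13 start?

2208 px

Column 13 starts at margin + 12·(column + gutter) = 60 + 12·179 = 2208 px.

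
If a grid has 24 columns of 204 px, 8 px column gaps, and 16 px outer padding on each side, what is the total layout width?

5112 px

Layout = 2·16 + 24·204 + 23·8 = 32 + 4896 + 184 = 5112 px.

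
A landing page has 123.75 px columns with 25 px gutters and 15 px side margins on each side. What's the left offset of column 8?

Before column 8: the margin + 7 columns + 7 gutters.
Offset = 15 + 7·(123.75 + 25) = 15 + 1041.25 = 1056.25 px.

1056.25 px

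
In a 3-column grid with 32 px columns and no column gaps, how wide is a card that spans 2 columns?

2-column span = 2·32 = 64 px.

64 px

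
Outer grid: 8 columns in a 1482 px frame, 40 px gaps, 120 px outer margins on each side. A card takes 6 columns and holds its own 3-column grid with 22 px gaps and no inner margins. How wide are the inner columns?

292.5 px

Outer content = 1482 − 2·120 = 1242 px.
Subtracting 7 gaps of 40 leaves 962 for 8 columns, so c = 120.25 px.
6 columns plus 5 gaps: 721.5 + 200 = 921.5 px.
3 columns + 2 gaps: 3d + 2·22 = 921.5.
3d = 921.5 − 44 = 877.5, so d = 292.5 px.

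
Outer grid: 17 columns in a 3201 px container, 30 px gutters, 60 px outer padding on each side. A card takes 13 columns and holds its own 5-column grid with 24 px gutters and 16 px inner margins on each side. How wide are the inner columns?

Inside the margins: 3201 − 120 = 3081 px.
17 columns + 16 gutters: 17c + 16·30 = 3081.
17c = 3081 − 480 = 2601, so c = 153 px.
Span of 13: 13·153 + 12·30 = 1989 + 360 = 2349 px.
Inner content = 2349 − 2·16 = 2317 px.
2317 − 4·24 = 2221; ÷5 gives d = 444.2 px.

444.2 px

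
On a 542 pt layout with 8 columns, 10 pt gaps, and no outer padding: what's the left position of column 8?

8 columns + 7 gaps: 8c + 7·10 = 542.
8c = 542 − 70 = 472, so c = 59 pt.
No margin, so column 8 starts at 7·(column + gutter) = 7·69 = 483 pt.

483 pt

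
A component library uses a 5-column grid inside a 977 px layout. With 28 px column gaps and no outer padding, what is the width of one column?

5c + 4·28 = 977 → 5c = 865 → c = 173 px.

173 px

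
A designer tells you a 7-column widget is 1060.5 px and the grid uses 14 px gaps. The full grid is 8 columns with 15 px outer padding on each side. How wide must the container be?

7 columns + 6 gaps: 7c + 6·14 = 1060.5.
7c = 1060.5 − 84 = 976.5, so c = 139.5 px.
Container = 2·15 + 8·139.5 + 7·14 = 30 + 1116 + 98 = 1244 px.

1244 px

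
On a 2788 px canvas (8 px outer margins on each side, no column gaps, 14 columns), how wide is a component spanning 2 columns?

396 px

Take off 16 px of margins, leaving 2772 px.
14c = 2772 → c = 198 px.
2-column span = 2·198 = 396 px.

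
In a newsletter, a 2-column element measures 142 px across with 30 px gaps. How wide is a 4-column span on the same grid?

142 − 1·30 = 112; ÷2 gives c = 56 px.
Span of 4: 4·56 + 3·30 = 224 + 90 = 314 px.

314 px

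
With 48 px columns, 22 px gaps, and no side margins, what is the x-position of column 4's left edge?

No margin, so column 4 starts at 3·(column + gutter) = 3·70 = 210 px.

210 px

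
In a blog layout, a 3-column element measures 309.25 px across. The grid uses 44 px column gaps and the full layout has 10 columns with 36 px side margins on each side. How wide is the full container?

1205.5 px

3 columns + 2 column gaps: 3c + 2·44 = 309.25.
3c = 309.25 − 88 = 221.25, so c = 73.75 px.
Container = 2·36 + 10·73.75 + 9·44 = 72 + 737.5 + 396 = 1205.5 px.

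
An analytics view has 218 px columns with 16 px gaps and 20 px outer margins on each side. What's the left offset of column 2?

Each column+gutter stride is 234 px; 1 of them past the 20 px margin is 20 + 234 = 254 px.

254 px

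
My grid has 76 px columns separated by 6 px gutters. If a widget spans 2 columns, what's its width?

Span of 2: 2·76 + 1·6 = 152 + 6 = 158 px.

158 px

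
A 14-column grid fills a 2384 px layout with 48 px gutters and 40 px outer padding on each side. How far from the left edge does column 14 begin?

2224 px

Content = 2384 − 2·40 = 2304 px.
14c + 13·48 = 2304 → 14c = 1680 → c = 120 px.
Each column+gutter stride is 168 px; 13 of them past the 40 px margin is 40 + 2184 = 2224 px.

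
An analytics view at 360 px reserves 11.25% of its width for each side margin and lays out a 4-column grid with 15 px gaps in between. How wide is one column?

Margins: 11.25% × 360 = 40.5 px each, so content = 360 − 81 = 279 px.
279 − 3·15 = 234; ÷4 gives c = 58.5 px.

58.5 px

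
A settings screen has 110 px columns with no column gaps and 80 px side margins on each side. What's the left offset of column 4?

410 px

Each column+gutter stride is 110 px; 3 of them past the 80 px margin is 80 + 330 = 410 px.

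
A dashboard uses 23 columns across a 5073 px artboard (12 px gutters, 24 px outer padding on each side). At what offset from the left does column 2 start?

243 px

Inside the margins: 5073 − 48 = 5025 px.
Subtracting 22 gutters of 12 leaves 4761 for 23 columns, so c = 207 px.
Column 2 starts at margin + 1·(column + gutter) = 24 + 1·219 = 243 px.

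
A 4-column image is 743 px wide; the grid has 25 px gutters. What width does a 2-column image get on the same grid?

359 px

4c + 3·25 = 743 → 4c = 668 → c = 167 px.
2 columns plus 1 gutter: 334 + 25 = 359 px.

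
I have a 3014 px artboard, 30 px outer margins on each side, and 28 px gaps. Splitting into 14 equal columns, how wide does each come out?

Inside the margins: 3014 − 60 = 2954 px.
14 columns + 13 gaps: 14c + 13·28 = 2954.
14c = 2954 − 364 = 2590, so c = 185 px.

185 px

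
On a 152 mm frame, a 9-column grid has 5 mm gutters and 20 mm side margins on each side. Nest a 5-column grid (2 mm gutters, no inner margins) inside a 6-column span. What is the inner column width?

Outer content = 152 − 2·20 = 112 mm.
Subtracting 8 gutters of 5 leaves 72 for 9 columns, so c = 8 mm.
6-column span = 6·8 + 5·5 = 73 mm.
Subtracting 4 gutters of 2 leaves 65 for 5 columns, so d = 13 mm.

13 mm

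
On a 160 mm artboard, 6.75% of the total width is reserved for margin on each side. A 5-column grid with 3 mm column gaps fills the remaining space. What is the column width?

Each margin = 6.75% of 160 = 10.8 mm; content = 160 − 2·10.8 = 138.4 mm.
5c + 4·3 = 138.4 → 5c = 126.4 → c = 25.28 mm.

25.28 mm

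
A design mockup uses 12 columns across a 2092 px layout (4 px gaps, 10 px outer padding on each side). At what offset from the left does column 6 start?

Content = 2092 − 2·10 = 2072 px.
Subtracting 11 gaps of 4 leaves 2028 for 12 columns, so c = 169 px.
Column 6 starts at margin + 5·(column + gutter) = 10 + 5·173 = 875 px.

875 px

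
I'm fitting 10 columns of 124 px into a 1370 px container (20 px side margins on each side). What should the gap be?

Subtract both margins: 1370 − 2·20 = 1330 px.
Columns use 1240 px, leaving 90 px across 9 gaps = 10 px each.

10 px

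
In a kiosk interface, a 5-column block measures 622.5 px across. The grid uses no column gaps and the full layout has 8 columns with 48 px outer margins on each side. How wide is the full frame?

622.5 / 5 = 124.5 px per column.
Total width: 2·48 + 8·124.5 = 1092 px.

1092 px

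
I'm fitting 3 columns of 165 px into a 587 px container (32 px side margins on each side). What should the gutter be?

14 px

Take off 64 px of margins, leaving 523 px.
Columns use 495 px, leaving 28 px across 2 gutters = 14 px each.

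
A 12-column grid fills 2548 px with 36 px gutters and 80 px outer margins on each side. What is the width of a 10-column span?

1984 px

Content width = 2548 − 2·80 = 2388 px.
12 columns + 11 gutters: 12c + 11·36 = 2388.
12c = 2388 − 396 = 1992, so c = 166 px.
10-column span = 10·166 + 9·36 = 1984 px.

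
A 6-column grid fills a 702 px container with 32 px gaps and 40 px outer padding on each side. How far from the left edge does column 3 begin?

258 px

Content = 702 − 2·40 = 622 px.
Subtracting 5 gaps of 32 leaves 462 for 6 columns, so c = 77 px.
Column 3 starts at margin + 2·(column + gutter) = 40 + 2·109 = 258 px.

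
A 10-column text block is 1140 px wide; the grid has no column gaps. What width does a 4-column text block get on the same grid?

10c = 1140 → c = 114 px.
With no column gaps, 4 columns span 4·114 = 456 px.

456 px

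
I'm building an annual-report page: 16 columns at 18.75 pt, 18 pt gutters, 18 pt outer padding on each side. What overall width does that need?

606 pt

Adding margins, columns and gutters: 36 + 300 + 270 = 606 pt.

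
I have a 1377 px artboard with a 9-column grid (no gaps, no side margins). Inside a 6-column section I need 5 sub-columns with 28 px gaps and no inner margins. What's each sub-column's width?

161.2 px

1377 / 9 = 153 px per column.
With no gaps, 6 columns span 6·153 = 918 px.
Subtracting 4 gaps of 28 leaves 806 for 5 columns, so d = 161.2 px.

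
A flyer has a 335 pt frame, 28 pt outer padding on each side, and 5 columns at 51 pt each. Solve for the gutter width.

6 pt

Inside the margins: 335 − 56 = 279 pt.
5·51 + 4g = 279 → 4g = 24 → g = 6 pt.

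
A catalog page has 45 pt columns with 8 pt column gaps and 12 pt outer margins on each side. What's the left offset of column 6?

Before column 6: the margin + 5 columns + 5 column gaps.
Offset = 12 + 5·(45 + 8) = 12 + 265 = 277 pt.

277 pt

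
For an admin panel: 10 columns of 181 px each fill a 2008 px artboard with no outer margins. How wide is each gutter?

Columns use 1810 px, leaving 198 px across 9 gutters = 22 px each.

22 px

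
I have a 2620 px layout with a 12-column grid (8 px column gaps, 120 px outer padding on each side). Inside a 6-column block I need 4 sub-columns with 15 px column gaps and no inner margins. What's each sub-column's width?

Subtract both margins: 2620 − 2·120 = 2380 px.
2380 − 11·8 = 2292; ÷12 gives c = 191 px.
Span of 6: 6·191 + 5·8 = 1146 + 40 = 1186 px.
4d + 3·15 = 1186 → 4d = 1141 → d = 285.25 px.

285.25 px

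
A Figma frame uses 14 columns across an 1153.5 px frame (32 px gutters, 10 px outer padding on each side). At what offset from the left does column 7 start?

Take off 20 px of margins, leaving 1133.5 px.
Subtracting 13 gutters of 32 leaves 717.5 for 14 columns, so c = 51.25 px.
Column 7 starts at margin + 6·(column + gutter) = 10 + 6·83.25 = 509.5 px.

509.5 px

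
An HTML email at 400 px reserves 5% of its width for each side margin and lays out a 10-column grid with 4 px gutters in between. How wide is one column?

32.4 px

Margins: 5% × 400 = 20 px each, so content = 400 − 40 = 360 px.
360 − 9·4 = 324; ÷10 gives c = 32.4 px.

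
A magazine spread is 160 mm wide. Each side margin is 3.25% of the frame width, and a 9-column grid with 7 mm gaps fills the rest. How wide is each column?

10.4 mm

Each margin = 3.25% of 160 = 5.2 mm; content = 160 − 2·5.2 = 149.6 mm.
Subtracting 8 gaps of 7 leaves 93.6 for 9 columns, so c = 10.4 mm.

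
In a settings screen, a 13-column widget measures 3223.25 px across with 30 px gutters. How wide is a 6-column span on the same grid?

13c + 12·30 = 3223.25 → 13c = 2863.25 → c = 220.25 px.
6 columns plus 5 gutters: 1321.5 + 150 = 1471.5 px.

1471.5 px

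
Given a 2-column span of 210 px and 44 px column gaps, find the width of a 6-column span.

210 − 1·44 = 166; ÷2 gives c = 83 px.
6 columns plus 5 column gaps: 498 + 220 = 718 px.

718 px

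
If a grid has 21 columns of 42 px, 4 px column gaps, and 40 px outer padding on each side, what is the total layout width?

Adding margins, columns and gutters: 80 + 882 + 80 = 1042 px.

1042 px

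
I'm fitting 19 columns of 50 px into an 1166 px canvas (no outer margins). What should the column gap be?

19 columns take 19·50 = 950 px; remaining 216 splits into 18 column gaps.
g = 216 / 18 = 12 px.

12 px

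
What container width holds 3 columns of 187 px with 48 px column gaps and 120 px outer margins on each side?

Adding margins, columns and gutters: 240 + 561 + 96 = 897 px.

897 px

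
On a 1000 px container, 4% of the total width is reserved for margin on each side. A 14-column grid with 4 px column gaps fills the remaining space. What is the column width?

62 px

1000 × (1 − 2·4%) = 1000 × 92% = 920 px for the columns.
14 columns + 13 column gaps: 14c + 13·4 = 920.
14c = 920 − 52 = 868, so c = 62 px.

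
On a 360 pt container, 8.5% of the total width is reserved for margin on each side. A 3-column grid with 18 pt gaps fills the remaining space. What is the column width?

Each margin = 8.5% of 360 = 30.6 pt; content = 360 − 2·30.6 = 298.8 pt.
298.8 − 2·18 = 262.8; ÷3 gives c = 87.6 pt.

87.6 pt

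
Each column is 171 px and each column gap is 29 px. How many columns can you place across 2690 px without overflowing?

13 columns: 13·171 + 12·29 = 2571 px ≤ 2690.
14 columns: 2771 px > 2690. So 13.

13 columns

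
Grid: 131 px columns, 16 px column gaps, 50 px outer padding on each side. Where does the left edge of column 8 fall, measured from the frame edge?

Before column 8: the margin + 7 columns + 7 column gaps.
Offset = 50 + 7·(131 + 16) = 50 + 1029 = 1079 px.

1079 px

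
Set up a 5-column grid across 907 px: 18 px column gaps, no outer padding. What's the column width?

907 − 4·18 = 835; ÷5 gives c = 167 px.

167 px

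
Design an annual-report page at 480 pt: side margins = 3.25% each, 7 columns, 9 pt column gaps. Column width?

480 × (1 − 2·3.25%) = 480 × 93.5% = 448.8 pt for the columns.
7 columns + 6 column gaps: 7c + 6·9 = 448.8.
7c = 448.8 − 54 = 394.8, so c = 56.4 pt.

56.4 pt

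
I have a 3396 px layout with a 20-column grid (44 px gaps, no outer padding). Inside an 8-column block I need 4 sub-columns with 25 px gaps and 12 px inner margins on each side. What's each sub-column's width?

308.25 px

3396 − 19·44 = 2560; ÷20 gives c = 128 px.
Span of 8: 8·128 + 7·44 = 1024 + 308 = 1332 px.
Inner content = 1332 − 2·12 = 1308 px.
1308 − 3·25 = 1233; ÷4 gives d = 308.25 px.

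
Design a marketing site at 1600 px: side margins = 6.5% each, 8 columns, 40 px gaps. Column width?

139 px

Margins: 6.5% × 1600 = 104 px each, so content = 1600 − 208 = 1392 px.
8c + 7·40 = 1392 → 8c = 1112 → c = 139 px.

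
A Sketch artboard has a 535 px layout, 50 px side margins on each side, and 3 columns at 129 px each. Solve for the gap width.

Subtract both margins: 535 − 2·50 = 435 px.
Columns use 387 px, leaving 48 px across 2 gaps = 24 px each.

24 px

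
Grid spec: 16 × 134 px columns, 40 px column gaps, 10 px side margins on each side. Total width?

Adding margins, columns and gutters: 20 + 2144 + 600 = 2764 px.

2764 px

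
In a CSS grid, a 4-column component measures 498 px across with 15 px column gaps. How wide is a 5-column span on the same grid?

4c + 3·15 = 498 → 4c = 453 → c = 113.25 px.
5 columns plus 4 column gaps: 566.25 + 60 = 626.25 px.

626.25 px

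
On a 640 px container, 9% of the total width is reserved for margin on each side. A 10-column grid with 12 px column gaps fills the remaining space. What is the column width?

Margins: 9% × 640 = 57.6 px each, so content = 640 − 115.2 = 524.8 px.
Subtracting 9 column gaps of 12 leaves 416.8 for 10 columns, so c = 41.68 px.

41.68 px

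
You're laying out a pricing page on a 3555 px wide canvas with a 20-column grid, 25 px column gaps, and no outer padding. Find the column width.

154 px

3555 − 19·25 = 3080; ÷20 gives c = 154 px.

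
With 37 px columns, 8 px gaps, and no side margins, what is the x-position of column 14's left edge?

585 px

Before column 14: 13 columns + 13 gaps.
Offset = 13·(37 + 8) = 13·45 = 585 px.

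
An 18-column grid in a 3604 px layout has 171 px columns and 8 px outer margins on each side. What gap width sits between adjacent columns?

30 px

Content width = 3604 − 2·8 = 3588 px.
18·171 + 17g = 3588 → 17g = 510 → g = 30 px.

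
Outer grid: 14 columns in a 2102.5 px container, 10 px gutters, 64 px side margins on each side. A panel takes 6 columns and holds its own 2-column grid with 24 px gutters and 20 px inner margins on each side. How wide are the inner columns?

388.25 px

Outer content = 2102.5 − 2·64 = 1974.5 px.
14c + 13·10 = 1974.5 → 14c = 1844.5 → c = 131.75 px.
6 columns plus 5 gutters: 790.5 + 50 = 840.5 px.
Inner content = 840.5 − 2·20 = 800.5 px.
2d + 1·24 = 800.5 → 2d = 776.5 → d = 388.25 px.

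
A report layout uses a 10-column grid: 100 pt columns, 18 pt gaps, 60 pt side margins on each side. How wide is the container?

Container = 2·60 + 10·100 + 9·18 = 120 + 1000 + 162 = 1282 pt.

1282 pt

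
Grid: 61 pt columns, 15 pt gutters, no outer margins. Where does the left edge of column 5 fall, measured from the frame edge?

304 pt

Before column 5: 4 columns + 4 gutters.
Offset = 4·(61 + 15) = 4·76 = 304 pt.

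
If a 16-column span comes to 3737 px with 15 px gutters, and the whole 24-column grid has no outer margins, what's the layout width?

5613 px

16c + 15·15 = 3737 → 16c = 3512 → c = 219.5 px.
Summing: 5268 + 345 = 5613 px.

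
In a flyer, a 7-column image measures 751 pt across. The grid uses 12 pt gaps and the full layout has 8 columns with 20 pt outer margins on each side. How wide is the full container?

751 − 6·12 = 679; ÷7 gives c = 97 pt.
Adding margins, columns and gutters: 40 + 776 + 84 = 900 pt.

900 pt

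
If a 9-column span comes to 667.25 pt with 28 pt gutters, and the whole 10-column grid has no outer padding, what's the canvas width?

744.5 pt

Subtracting 8 gutters of 28 leaves 443.25 for 9 columns, so c = 49.25 pt.
Summing: 492.5 + 252 = 744.5 pt.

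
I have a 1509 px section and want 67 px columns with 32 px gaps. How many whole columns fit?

15 columns

k columns need k·67 + (k−1)·32 = k·99 − 32.
k·99 − 32 ≤ 1509 → k ≤ 1541 / 99 ≈ 15.57, so k = 15.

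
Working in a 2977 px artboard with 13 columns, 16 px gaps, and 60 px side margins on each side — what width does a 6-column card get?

1310 px

Take off 120 px of margins, leaving 2857 px.
13c + 12·16 = 2857 → 13c = 2665 → c = 205 px.
6-column span = 6·205 + 5·16 = 1310 px.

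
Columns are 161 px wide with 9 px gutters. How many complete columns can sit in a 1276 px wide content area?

7 columns

k columns need k·161 + (k−1)·9 = k·170 − 9.
k·170 − 9 ≤ 1276 → k ≤ 1285 / 170 ≈ 7.56, so k = 7.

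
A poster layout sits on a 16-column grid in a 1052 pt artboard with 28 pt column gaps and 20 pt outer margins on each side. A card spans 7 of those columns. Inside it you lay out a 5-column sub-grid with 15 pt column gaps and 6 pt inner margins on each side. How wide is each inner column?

71 pt

Subtract both margins: 1052 − 2·20 = 1012 pt.
1012 − 15·28 = 592; ÷16 gives c = 37 pt.
7 columns plus 6 column gaps: 259 + 168 = 427 pt.
Inner content = 427 − 2·6 = 415 pt.
5d + 4·15 = 415 → 5d = 355 → d = 71 pt.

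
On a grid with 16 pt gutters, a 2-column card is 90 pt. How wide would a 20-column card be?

2 columns + 1 gutter: 2c + 1·16 = 90.
2c = 90 − 16 = 74, so c = 37 pt.
Span of 20: 20·37 + 19·16 = 740 + 304 = 1044 pt.

1044 pt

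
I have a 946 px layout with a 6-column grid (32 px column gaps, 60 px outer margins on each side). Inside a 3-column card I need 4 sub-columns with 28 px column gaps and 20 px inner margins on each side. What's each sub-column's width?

Take off 120 px of margins, leaving 826 px.
6c + 5·32 = 826 → 6c = 666 → c = 111 px.
Span of 3: 3·111 + 2·32 = 333 + 64 = 397 px.
Inner content = 397 − 2·20 = 357 px.
4d + 3·28 = 357 → 4d = 273 → d = 68.25 px.

68.25 px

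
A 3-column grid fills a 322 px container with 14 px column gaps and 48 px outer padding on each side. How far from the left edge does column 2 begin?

Inside the margins: 322 − 96 = 226 px.
Subtracting 2 column gaps of 14 leaves 198 for 3 columns, so c = 66 px.
Column 2 starts at margin + 1·(column + gutter) = 48 + 1·80 = 128 px.

128 px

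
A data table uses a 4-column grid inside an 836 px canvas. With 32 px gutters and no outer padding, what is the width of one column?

185 px

4 columns + 3 gutters: 4c + 3·32 = 836.
4c = 836 − 96 = 740, so c = 185 px.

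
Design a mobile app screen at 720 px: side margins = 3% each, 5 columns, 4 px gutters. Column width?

Each margin = 3% of 720 = 21.6 px; content = 720 − 2·21.6 = 676.8 px.
5 columns + 4 gutters: 5c + 4·4 = 676.8.
5c = 676.8 − 16 = 660.8, so c = 132.16 px.

132.16 px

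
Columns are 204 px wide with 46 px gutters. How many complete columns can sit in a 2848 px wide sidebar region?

11 columns

11 columns: 11·204 + 10·46 = 2704 px ≤ 2848.
12 columns: 2954 px > 2848. So 11.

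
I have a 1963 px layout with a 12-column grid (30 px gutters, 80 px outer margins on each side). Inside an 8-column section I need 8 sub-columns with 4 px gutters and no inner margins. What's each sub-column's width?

145.5 px

Subtract both margins: 1963 − 2·80 = 1803 px.
12c + 11·30 = 1803 → 12c = 1473 → c = 122.75 px.
8 columns plus 7 gutters: 982 + 210 = 1192 px.
Subtracting 7 gutters of 4 leaves 1164 for 8 columns, so d = 145.5 px.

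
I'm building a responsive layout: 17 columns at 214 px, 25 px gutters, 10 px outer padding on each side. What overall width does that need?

Total width: 2·10 + 17·214 + 16·25 = 4058 px.

4058 px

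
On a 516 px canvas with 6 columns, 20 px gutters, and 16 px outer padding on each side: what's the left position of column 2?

100 px

Take off 32 px of margins, leaving 484 px.
6c + 5·20 = 484 → 6c = 384 → c = 64 px.
Before column 2: the margin + 1 column + 1 gutter.
Offset = 16 + 1·(64 + 20) = 16 + 84 = 100 px.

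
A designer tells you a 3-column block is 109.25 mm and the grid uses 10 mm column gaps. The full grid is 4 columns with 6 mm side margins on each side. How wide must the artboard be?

3 columns + 2 column gaps: 3c + 2·10 = 109.25.
3c = 109.25 − 20 = 89.25, so c = 29.75 mm.
Total width: 2·6 + 4·29.75 + 3·10 = 161 mm.

161 mm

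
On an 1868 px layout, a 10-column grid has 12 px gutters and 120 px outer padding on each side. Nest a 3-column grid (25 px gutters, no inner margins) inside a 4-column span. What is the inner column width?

Outer content = 1868 − 2·120 = 1628 px.
10 columns + 9 gutters: 10c + 9·12 = 1628.
10c = 1628 − 108 = 1520, so c = 152 px.
Span of 4: 4·152 + 3·12 = 608 + 36 = 644 px.
644 − 2·25 = 594; ÷3 gives d = 198 px.

198 px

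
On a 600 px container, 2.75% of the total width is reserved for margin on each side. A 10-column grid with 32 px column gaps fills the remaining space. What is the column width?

27.9 px

Margins: 2.75% × 600 = 16.5 px each, so content = 600 − 33 = 567 px.
567 − 9·32 = 279; ÷10 gives c = 27.9 px.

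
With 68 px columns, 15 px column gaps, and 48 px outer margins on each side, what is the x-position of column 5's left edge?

Column 5 starts at margin + 4·(column + gutter) = 48 + 4·83 = 380 px.

380 px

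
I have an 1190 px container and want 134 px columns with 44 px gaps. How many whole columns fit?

6 columns: 6·134 + 5·44 = 1024 px ≤ 1190.
7 columns: 1202 px > 1190. So 6.

6 columns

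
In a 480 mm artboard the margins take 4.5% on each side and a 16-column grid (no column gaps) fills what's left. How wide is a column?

Margins: 4.5% × 480 = 21.6 mm each, so content = 480 − 43.2 = 436.8 mm.
436.8 / 16 = 27.3 mm per column.

27.3 mm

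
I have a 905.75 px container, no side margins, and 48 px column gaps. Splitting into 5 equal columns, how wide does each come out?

5c + 4·48 = 905.75 → 5c = 713.75 → c = 142.75 px.

142.75 px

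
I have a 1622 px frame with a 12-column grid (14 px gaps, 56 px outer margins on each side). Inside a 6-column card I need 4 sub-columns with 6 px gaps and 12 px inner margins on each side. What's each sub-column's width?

176.5 px

Subtract both margins: 1622 − 2·56 = 1510 px.
12c + 11·14 = 1510 → 12c = 1356 → c = 113 px.
Span of 6: 6·113 + 5·14 = 678 + 70 = 748 px.
Inner content = 748 − 2·12 = 724 px.
4d + 3·6 = 724 → 4d = 706 → d = 176.5 px.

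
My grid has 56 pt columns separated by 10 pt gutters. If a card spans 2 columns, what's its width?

2-column span = 2·56 + 1·10 = 122 pt.

122 pt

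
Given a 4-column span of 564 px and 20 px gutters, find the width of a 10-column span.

4c + 3·20 = 564 → 4c = 504 → c = 126 px.
Span of 10: 10·126 + 9·20 = 1260 + 180 = 1440 px.

1440 px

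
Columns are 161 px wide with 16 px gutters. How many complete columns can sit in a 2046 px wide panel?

11 columns

k columns need k·161 + (k−1)·16 = k·177 − 16.
k·177 − 16 ≤ 2046 → k ≤ 2062 / 177 ≈ 11.65, so k = 11.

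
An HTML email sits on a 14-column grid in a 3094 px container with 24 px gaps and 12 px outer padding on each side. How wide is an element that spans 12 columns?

Subtract both margins: 3094 − 2·12 = 3070 px.
14c + 13·24 = 3070 → 14c = 2758 → c = 197 px.
12 columns plus 11 gaps: 2364 + 264 = 2628 px.

2628 px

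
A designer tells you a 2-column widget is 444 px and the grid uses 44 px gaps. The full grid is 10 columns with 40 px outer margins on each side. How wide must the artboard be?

2476 px

2c + 1·44 = 444 → 2c = 400 → c = 200 px.
Adding margins, columns and gutters: 80 + 2000 + 396 = 2476 px.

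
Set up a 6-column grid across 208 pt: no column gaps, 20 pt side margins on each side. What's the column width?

Take off 40 pt of margins, leaving 168 pt.
168 / 6 = 28 pt per column.

28 pt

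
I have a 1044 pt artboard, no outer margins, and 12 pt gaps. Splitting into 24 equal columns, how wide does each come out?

32 pt

1044 − 23·12 = 768; ÷24 gives c = 32 pt.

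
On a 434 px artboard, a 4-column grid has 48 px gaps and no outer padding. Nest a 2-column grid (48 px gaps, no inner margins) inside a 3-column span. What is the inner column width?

132.75 px

4 columns + 3 gaps: 4c + 3·48 = 434.
4c = 434 − 144 = 290, so c = 72.5 px.
3-column span = 3·72.5 + 2·48 = 313.5 px.
2 columns + 1 gap: 2d + 1·48 = 313.5.
2d = 313.5 − 48 = 265.5, so d = 132.75 px.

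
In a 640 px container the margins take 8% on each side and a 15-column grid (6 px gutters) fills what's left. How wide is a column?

Each margin = 8% of 640 = 51.2 px; content = 640 − 2·51.2 = 537.6 px.
Subtracting 14 gutters of 6 leaves 453.6 for 15 columns, so c = 30.24 px.

30.24 px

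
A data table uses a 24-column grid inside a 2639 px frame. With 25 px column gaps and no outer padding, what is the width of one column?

2639 − 23·25 = 2064; ÷24 gives c = 86 px.

86 px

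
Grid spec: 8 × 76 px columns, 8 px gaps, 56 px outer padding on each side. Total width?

Total width: 2·56 + 8·76 + 7·8 = 776 px.

776 px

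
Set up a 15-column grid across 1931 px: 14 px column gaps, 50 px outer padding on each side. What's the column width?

109 px

Inside the margins: 1931 − 100 = 1831 px.
15 columns + 14 column gaps: 15c + 14·14 = 1831.
15c = 1831 − 196 = 1635, so c = 109 px.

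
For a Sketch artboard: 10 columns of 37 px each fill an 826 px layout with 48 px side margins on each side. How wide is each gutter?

40 px

Take off 96 px of margins, leaving 730 px.
10·37 + 9g = 730 → 9g = 360 → g = 40 px.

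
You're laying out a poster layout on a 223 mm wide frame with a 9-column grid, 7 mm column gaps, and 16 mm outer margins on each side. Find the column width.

15 mm

Inside the margins: 223 − 32 = 191 mm.
191 − 8·7 = 135; ÷9 gives c = 15 mm.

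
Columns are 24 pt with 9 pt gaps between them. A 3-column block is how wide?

3-column span = 3·24 + 2·9 = 90 pt.

90 pt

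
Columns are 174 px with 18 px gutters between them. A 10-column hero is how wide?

10-column span = 10·174 + 9·18 = 1902 px.

1902 px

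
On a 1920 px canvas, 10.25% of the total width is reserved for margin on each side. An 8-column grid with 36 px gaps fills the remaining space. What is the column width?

1920 × (1 − 2·10.25%) = 1920 × 79.5% = 1526.4 px for the columns.
Subtracting 7 gaps of 36 leaves 1274.4 for 8 columns, so c = 159.3 px.

159.3 px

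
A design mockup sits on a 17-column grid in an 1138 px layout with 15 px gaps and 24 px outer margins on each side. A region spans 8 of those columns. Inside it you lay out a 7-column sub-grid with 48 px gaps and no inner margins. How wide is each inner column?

31 px

Subtract both margins: 1138 − 2·24 = 1090 px.
17c + 16·15 = 1090 → 17c = 850 → c = 50 px.
8 columns plus 7 gaps: 400 + 105 = 505 px.
7d + 6·48 = 505 → 7d = 217 → d = 31 px.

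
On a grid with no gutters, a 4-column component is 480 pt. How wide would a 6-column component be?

720 pt

4c = 480 → c = 120 pt.
With no gutters, 6 columns span 6·120 = 720 pt.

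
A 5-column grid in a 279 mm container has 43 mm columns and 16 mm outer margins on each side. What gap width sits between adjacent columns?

Inside the margins: 279 − 32 = 247 mm.
5 columns take 5·43 = 215 mm; remaining 32 splits into 4 gaps.
g = 32 / 4 = 8 mm.

8 mm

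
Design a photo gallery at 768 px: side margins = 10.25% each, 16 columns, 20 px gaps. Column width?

Each margin = 10.25% of 768 = 78.72 px; content = 768 − 2·78.72 = 610.56 px.
Subtracting 15 gaps of 20 leaves 310.56 for 16 columns, so c = 19.41 px.

19.41 px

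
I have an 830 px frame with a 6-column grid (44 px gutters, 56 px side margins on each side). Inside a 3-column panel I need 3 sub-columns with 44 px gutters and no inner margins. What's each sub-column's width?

83 px

Inside the margins: 830 − 112 = 718 px.
718 − 5·44 = 498; ÷6 gives c = 83 px.
3-column span = 3·83 + 2·44 = 337 px.
Subtracting 2 gutters of 44 leaves 249 for 3 columns, so d = 83 px.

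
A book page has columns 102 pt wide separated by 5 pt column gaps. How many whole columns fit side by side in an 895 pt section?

8 columns: 8·102 + 7·5 = 851 pt ≤ 895.
9 columns: 958 pt > 895. So 8.

8 columns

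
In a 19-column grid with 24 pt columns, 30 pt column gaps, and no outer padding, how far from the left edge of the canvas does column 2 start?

54 pt

Before column 2: 1 column + 1 column gap.
Offset = 1·(24 + 30) = 1·54 = 54 pt.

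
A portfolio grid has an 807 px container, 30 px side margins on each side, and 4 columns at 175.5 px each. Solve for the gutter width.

15 px

Take off 60 px of margins, leaving 747 px.
4 columns take 4·175.5 = 702 px; remaining 45 splits into 3 gutters.
g = 45 / 3 = 15 px.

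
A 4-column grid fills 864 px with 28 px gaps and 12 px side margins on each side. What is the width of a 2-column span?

Subtract both margins: 864 − 2·12 = 840 px.
Subtracting 3 gaps of 28 leaves 756 for 4 columns, so c = 189 px.
2-column span = 2·189 + 1·28 = 406 px.

406 px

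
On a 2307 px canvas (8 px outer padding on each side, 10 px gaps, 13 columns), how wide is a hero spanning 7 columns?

1229 px

Inside the margins: 2307 − 16 = 2291 px.
13 columns + 12 gaps: 13c + 12·10 = 2291.
13c = 2291 − 120 = 2171, so c = 167 px.
7 columns plus 6 gaps: 1169 + 60 = 1229 px.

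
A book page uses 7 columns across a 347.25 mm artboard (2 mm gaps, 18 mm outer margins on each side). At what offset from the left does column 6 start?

Subtract both margins: 347.25 − 2·18 = 311.25 mm.
311.25 − 6·2 = 299.25; ÷7 gives c = 42.75 mm.
Each column+gutter stride is 44.75 mm; 5 of them past the 18 mm margin is 18 + 223.75 = 241.75 mm.

241.75 mm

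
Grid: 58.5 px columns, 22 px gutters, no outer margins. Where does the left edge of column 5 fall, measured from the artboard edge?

No margin, so column 5 starts at 4·(column + gutter) = 4·80.5 = 322 px.

322 px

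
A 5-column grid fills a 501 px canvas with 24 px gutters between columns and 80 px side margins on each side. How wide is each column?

Subtract both margins: 501 − 2·80 = 341 px.
341 − 4·24 = 245; ÷5 gives c = 49 px.

49 px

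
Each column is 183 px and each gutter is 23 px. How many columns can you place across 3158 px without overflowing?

Each extra column adds 183 + 23 = 206 px.
(3158 + 23) / 206 = 15.44, so 15 columns fit.

15 columns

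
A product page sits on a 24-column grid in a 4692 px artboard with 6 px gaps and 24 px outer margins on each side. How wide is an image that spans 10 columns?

Inside the margins: 4692 − 48 = 4644 px.
24 columns + 23 gaps: 24c + 23·6 = 4644.
24c = 4644 − 138 = 4506, so c = 187.75 px.
10 columns plus 9 gaps: 1877.5 + 54 = 1931.5 px.

1931.5 px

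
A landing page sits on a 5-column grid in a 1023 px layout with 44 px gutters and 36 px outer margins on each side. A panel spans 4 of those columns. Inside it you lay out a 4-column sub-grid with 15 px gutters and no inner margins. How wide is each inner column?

176.75 px

Outer content = 1023 − 2·36 = 951 px.
951 − 4·44 = 775; ÷5 gives c = 155 px.
4-column span = 4·155 + 3·44 = 752 px.
4 columns + 3 gutters: 4d + 3·15 = 752.
4d = 752 − 45 = 707, so d = 176.75 px.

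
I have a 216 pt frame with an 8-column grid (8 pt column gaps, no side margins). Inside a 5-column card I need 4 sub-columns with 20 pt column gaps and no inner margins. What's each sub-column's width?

8 columns + 7 column gaps: 8c + 7·8 = 216.
8c = 216 − 56 = 160, so c = 20 pt.
5 columns plus 4 column gaps: 100 + 32 = 132 pt.
Subtracting 3 column gaps of 20 leaves 72 for 4 columns, so d = 18 pt.

18 pt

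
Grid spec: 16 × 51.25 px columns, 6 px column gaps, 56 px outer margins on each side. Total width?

Total width: 2·56 + 16·51.25 + 15·6 = 1022 px.

1022 px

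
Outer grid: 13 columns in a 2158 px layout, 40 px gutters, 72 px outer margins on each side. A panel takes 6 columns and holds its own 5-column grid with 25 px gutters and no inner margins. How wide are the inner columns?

Inside the margins: 2158 − 144 = 2014 px.
2014 − 12·40 = 1534; ÷13 gives c = 118 px.
6-column span = 6·118 + 5·40 = 908 px.
5 columns + 4 gutters: 5d + 4·25 = 908.
5d = 908 − 100 = 808, so d = 161.6 px.

161.6 px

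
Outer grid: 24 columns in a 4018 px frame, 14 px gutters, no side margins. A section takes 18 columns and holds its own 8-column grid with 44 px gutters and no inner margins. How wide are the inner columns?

337.75 px

24c + 23·14 = 4018 → 24c = 3696 → c = 154 px.
18 columns plus 17 gutters: 2772 + 238 = 3010 px.
8 columns + 7 gutters: 8d + 7·44 = 3010.
8d = 3010 − 308 = 2702, so d = 337.75 px.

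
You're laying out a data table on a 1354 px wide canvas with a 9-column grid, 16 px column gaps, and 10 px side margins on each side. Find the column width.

134 px

Content width = 1354 − 2·10 = 1334 px.
9c + 8·16 = 1334 → 9c = 1206 → c = 134 px.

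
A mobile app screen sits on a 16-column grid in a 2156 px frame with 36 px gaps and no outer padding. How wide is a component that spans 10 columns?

16 columns + 15 gaps: 16c + 15·36 = 2156.
16c = 2156 − 540 = 1616, so c = 101 px.
Span of 10: 10·101 + 9·36 = 1010 + 324 = 1334 px.

1334 px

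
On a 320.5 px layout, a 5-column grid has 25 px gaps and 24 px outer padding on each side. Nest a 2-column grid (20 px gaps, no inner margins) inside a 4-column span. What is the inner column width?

Outer content = 320.5 − 2·24 = 272.5 px.
Subtracting 4 gaps of 25 leaves 172.5 for 5 columns, so c = 34.5 px.
4-column span = 4·34.5 + 3·25 = 213 px.
2 columns + 1 gap: 2d + 1·20 = 213.
2d = 213 − 20 = 193, so d = 96.5 px.

96.5 px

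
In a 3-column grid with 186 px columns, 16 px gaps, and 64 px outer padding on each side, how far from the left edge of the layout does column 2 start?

Each column+gutter stride is 202 px; 1 of them past the 64 px margin is 64 + 202 = 266 px.

266 px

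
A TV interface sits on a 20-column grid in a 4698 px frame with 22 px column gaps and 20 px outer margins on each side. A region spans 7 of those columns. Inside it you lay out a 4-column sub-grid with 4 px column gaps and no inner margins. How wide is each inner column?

401 px

Outer content = 4698 − 2·20 = 4658 px.
20 columns + 19 column gaps: 20c + 19·22 = 4658.
20c = 4658 − 418 = 4240, so c = 212 px.
7-column span = 7·212 + 6·22 = 1616 px.
Subtracting 3 column gaps of 4 leaves 1604 for 4 columns, so d = 401 px.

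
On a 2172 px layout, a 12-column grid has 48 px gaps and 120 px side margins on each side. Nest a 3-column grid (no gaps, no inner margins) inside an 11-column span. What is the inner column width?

Take off 240 px of margins, leaving 1932 px.
12 columns + 11 gaps: 12c + 11·48 = 1932.
12c = 1932 − 528 = 1404, so c = 117 px.
Span of 11: 11·117 + 10·48 = 1287 + 480 = 1767 px.
3d = 1767 → d = 589 px.

589 px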